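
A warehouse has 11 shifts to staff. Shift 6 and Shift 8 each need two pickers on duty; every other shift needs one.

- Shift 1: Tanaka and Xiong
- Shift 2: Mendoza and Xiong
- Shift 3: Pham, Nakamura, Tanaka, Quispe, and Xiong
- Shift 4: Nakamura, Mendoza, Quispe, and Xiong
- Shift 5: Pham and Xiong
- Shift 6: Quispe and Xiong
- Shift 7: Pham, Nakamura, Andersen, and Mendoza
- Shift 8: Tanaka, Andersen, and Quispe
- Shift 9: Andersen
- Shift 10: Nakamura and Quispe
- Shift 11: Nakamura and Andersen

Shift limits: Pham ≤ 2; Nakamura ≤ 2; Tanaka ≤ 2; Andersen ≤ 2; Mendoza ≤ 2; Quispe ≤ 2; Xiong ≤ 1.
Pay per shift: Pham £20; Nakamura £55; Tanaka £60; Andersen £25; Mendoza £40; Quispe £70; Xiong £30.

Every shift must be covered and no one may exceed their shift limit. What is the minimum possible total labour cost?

£570

Shift 6 can only be covered by Quispe and Xiong, so that assignment is forced.
Shift 9 can only be covered by Andersen, so that assignment is forced.
Picking the cheapest available picker for each shift independently would cost £440, but that ignores the shift limits.
An optimal schedule: Shift 1→Tanaka, Shift 2→Mendoza, Shift 3→Quispe, Shift 4→Mendoza, Shift 5→Pham, Shift 6→Quispe+Xiong, Shift 7→Pham, Shift 8→Tanaka+Andersen, Shift 9→Andersen, Shift 10→Nakamura, Shift 11→Nakamura.
Total: 60 + 40 + 70 + 40 + 20 + 70 + 30 + 20 + 60 + 25 + 25 + 55 + 55 = £570.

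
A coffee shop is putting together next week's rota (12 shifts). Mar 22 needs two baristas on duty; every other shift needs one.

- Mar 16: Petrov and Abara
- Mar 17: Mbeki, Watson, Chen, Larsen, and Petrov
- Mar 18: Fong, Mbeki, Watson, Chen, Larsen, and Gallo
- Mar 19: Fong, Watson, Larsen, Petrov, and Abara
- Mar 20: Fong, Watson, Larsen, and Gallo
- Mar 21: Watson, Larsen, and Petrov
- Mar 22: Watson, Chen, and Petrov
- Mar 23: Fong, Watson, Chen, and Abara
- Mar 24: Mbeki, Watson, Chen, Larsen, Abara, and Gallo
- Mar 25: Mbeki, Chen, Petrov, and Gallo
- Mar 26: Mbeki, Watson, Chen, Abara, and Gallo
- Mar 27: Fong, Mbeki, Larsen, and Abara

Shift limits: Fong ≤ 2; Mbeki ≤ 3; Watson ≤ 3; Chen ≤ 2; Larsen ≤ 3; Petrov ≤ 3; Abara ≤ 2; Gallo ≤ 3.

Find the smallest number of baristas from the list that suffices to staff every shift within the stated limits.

5

13 slots to fill and no one can take more than 3, so at least ⌈13/3⌉ = 5 baristas are needed.
Fong, Mbeki, Watson, Chen, and Petrov alone can cover everything: Mar 16→Petrov, Mar 17→Petrov, Mar 18→Mbeki, Mar 19→Watson, Mar 20→Fong, Mar 21→Watson, Mar 22→Watson+Chen, Mar 23→Chen, Mar 24→Mbeki, Mar 25→Petrov, Mar 26→Mbeki, Mar 27→Fong.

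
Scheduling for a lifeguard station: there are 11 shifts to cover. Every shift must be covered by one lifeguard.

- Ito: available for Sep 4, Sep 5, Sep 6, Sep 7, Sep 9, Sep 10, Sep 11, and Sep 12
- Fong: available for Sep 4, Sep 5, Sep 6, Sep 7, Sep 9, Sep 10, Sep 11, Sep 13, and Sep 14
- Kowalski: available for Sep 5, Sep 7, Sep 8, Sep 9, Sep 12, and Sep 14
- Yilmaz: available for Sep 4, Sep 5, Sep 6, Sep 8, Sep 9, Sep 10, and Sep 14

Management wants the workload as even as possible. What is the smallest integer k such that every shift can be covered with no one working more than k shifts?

3

With 4 lifeguards and 11 worker-slots to fill, someone must work at least ⌈11/4⌉ = 3 shifts, so k ≥ 3.
k = 3 works: Sep 4→Ito, Sep 5→Kowalski, Sep 6→Fong, Sep 7→Fong, Sep 8→Kowalski, Sep 9→Yilmaz, Sep 10→Yilmaz, Sep 11→Ito, Sep 12→Ito, Sep 13→Fong, Sep 14→Kowalski.
Loads: Ito 3, Fong 3, Kowalski 3, Yilmaz 2 — all ≤ 3.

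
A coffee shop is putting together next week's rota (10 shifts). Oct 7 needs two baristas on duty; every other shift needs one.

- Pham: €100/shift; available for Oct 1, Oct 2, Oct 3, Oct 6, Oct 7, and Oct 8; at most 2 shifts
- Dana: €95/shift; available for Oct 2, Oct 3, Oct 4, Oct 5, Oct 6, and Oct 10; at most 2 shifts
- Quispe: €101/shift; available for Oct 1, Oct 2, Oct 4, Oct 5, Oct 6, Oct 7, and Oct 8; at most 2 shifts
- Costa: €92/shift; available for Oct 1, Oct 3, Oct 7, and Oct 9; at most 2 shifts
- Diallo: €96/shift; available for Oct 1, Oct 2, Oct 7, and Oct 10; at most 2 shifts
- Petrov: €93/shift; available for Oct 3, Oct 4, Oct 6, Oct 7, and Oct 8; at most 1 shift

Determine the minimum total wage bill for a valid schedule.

Oct 9 can only be covered by Costa, so that assignment is forced.
Picking the cheapest available barista for each shift independently would cost €1025, but that ignores the shift limits.
An optimal schedule: Oct 1→Pham, Oct 2→Diallo, Oct 3→Costa, Oct 4→Quispe, Oct 5→Dana, Oct 6→Quispe, Oct 7→Diallo+Petrov, Oct 8→Pham, Oct 9→Costa, Oct 10→Dana.
Total: 100 + 96 + 92 + 101 + 95 + 101 + 96 + 93 + 100 + 92 + 95 = €1061.

€1061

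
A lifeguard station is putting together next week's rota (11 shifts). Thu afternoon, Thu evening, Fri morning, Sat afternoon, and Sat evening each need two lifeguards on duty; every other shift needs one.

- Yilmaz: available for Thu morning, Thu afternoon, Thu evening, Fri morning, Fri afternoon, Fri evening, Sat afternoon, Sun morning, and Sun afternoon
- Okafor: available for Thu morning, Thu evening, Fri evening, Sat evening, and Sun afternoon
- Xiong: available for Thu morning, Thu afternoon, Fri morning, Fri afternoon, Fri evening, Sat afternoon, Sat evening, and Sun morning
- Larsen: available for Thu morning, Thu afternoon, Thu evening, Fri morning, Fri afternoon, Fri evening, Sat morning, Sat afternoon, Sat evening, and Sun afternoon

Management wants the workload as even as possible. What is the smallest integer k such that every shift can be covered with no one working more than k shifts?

With 4 lifeguards and 16 worker-slots to fill, someone must work at least ⌈16/4⌉ = 4 shifts, so k ≥ 4.
k = 4 works: Thu morning→Okafor, Thu afternoon→Yilmaz+Xiong, Thu evening→Yilmaz+Okafor, Fri morning→Yilmaz+Xiong, Fri afternoon→Xiong, Fri evening→Larsen, Sat morning→Larsen, Sat afternoon→Xiong+Larsen, Sat evening→Okafor+Larsen, Sun morning→Yilmaz, Sun afternoon→Okafor.
Loads: Yilmaz 4, Okafor 4, Xiong 4, Larsen 4 — all ≤ 4.

4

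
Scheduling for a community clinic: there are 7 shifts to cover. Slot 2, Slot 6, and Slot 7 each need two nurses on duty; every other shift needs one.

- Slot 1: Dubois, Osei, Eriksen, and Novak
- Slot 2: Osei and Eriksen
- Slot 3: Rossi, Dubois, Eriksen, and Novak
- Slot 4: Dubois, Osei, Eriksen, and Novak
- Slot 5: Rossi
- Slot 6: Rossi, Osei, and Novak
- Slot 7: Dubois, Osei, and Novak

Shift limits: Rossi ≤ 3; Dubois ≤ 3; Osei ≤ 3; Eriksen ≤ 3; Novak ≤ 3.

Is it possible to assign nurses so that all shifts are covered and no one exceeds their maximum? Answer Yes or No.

Slot 2 can only be covered by Osei and Eriksen, so that assignment is forced.
Slot 5 can only be covered by Rossi, so that assignment is forced.
One valid schedule: Slot 1→Dubois, Slot 2→Osei+Eriksen, Slot 3→Rossi, Slot 4→Dubois, Slot 5→Rossi, Slot 6→Rossi+Osei, Slot 7→Dubois+Osei.
Loads: Rossi 3/3, Dubois 3/3, Osei 3/3, Eriksen 1/3, Novak 0/3 — all within limits.

Yes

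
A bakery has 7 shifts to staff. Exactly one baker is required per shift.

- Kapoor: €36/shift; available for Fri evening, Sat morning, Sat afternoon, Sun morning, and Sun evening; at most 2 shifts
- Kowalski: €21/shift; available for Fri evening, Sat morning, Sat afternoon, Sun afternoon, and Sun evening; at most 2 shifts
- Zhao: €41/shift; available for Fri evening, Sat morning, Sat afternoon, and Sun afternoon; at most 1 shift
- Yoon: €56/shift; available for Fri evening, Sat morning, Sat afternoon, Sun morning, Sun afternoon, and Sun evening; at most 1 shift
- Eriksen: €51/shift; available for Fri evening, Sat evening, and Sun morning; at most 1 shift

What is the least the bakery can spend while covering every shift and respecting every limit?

Sat evening can only be covered by Eriksen, so that assignment is forced.
Picking the cheapest available baker for each shift independently would cost €192, but that ignores the shift limits.
An optimal schedule: Fri evening→Yoon, Sat morning→Kowalski, Sat afternoon→Zhao, Sat evening→Eriksen, Sun morning→Kapoor, Sun afternoon→Kowalski, Sun evening→Kapoor.
Total: 56 + 21 + 41 + 51 + 36 + 21 + 36 = €262.

€262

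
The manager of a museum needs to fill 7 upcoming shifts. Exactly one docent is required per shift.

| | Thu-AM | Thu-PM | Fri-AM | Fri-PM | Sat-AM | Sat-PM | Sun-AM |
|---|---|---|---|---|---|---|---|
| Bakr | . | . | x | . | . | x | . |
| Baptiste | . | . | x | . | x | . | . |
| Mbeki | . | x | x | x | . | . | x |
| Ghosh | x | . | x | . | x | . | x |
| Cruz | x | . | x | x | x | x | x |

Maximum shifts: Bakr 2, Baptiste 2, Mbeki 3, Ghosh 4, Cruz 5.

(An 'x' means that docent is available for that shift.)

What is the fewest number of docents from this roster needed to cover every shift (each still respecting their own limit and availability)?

7 slots to fill and no one can take more than 5, so at least ⌈7/5⌉ = 2 docents are needed.
Mbeki and Cruz alone can cover everything: Thu-AM→Cruz, Thu-PM→Mbeki, Fri-AM→Mbeki, Fri-PM→Mbeki, Sat-AM→Cruz, Sat-PM→Cruz, Sun-AM→Cruz.

2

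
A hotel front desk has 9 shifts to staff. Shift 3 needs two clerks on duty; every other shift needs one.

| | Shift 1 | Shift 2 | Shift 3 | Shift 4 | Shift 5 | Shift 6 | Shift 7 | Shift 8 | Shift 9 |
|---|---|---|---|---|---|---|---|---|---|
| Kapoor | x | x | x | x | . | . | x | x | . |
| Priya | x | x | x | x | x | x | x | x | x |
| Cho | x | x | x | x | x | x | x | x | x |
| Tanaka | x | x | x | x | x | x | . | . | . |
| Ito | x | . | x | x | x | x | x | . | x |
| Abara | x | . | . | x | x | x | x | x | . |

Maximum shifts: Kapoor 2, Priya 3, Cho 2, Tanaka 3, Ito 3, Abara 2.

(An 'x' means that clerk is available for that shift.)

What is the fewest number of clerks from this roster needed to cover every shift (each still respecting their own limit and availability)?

4

10 slots to fill and no one can take more than 3, so at least ⌈10/3⌉ = 4 clerks are needed.
Kapoor, Priya, Cho, and Tanaka alone can cover everything: Shift 1→Cho, Shift 2→Tanaka, Shift 3→Cho+Tanaka, Shift 4→Tanaka, Shift 5→Priya, Shift 6→Priya, Shift 7→Kapoor, Shift 8→Kapoor, Shift 9→Priya.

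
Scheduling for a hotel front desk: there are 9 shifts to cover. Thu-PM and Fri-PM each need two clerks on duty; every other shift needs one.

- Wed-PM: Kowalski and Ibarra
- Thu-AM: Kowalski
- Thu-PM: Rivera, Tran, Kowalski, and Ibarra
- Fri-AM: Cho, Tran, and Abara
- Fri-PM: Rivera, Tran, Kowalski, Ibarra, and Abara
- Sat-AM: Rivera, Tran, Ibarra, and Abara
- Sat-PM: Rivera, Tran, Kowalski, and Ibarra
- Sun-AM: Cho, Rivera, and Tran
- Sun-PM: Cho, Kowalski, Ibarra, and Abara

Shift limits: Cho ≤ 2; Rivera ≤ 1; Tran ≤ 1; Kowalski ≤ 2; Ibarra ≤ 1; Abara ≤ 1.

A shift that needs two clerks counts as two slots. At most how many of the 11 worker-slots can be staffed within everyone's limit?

8

Total capacity across all clerks is 2+1+1+2+1+1 = 8, and 11 slots are needed, so at most 8 can be filled.
An assignment achieving 8: Wed-PM→Kowalski, Thu-AM→Kowalski, Thu-PM→Rivera+Tran, Fri-AM→Cho, Sat-AM→Ibarra, Sun-AM→Cho, Sun-PM→Abara.
Loads: Cho 2/2, Rivera 1/1, Tran 1/1, Kowalski 2/2, Ibarra 1/1, Abara 1/1.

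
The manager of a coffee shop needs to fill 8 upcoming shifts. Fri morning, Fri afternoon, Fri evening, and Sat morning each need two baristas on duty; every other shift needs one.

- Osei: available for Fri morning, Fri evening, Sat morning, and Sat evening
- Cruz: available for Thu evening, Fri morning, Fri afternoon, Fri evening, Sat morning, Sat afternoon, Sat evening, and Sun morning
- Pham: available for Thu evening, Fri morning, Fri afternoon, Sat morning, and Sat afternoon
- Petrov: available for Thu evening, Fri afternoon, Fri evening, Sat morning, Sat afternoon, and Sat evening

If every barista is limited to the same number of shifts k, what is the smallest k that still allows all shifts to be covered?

With 4 baristas and 12 worker-slots to fill, someone must work at least ⌈12/4⌉ = 3 shifts, so k ≥ 3.
k = 3 works: Thu evening→Cruz, Fri morning→Osei+Cruz, Fri afternoon→Pham+Petrov, Fri evening→Osei+Petrov, Sat morning→Pham+Petrov, Sat afternoon→Pham, Sat evening→Osei, Sun morning→Cruz.
Loads: Osei 3, Cruz 3, Pham 3, Petrov 3 — all ≤ 3.

3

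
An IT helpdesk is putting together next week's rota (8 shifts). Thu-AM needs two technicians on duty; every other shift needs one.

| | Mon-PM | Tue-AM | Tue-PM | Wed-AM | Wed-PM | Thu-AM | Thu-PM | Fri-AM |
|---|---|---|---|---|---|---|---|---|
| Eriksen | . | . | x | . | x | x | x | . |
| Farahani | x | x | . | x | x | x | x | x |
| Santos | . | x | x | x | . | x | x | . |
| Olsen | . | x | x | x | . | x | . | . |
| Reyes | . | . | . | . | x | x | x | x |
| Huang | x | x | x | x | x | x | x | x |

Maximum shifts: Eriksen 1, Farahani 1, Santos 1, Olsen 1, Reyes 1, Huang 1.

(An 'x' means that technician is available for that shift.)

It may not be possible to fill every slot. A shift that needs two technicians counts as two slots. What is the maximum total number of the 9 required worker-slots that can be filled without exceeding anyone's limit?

6

Total capacity across all technicians is 1+1+1+1+1+1 = 6, and 9 slots are needed, so at most 6 can be filled.
An assignment achieving 6: Mon-PM→Farahani, Tue-AM→Santos, Tue-PM→Eriksen, Wed-AM→Olsen, Wed-PM→Huang, Fri-AM→Reyes.
Loads: Eriksen 1/1, Farahani 1/1, Santos 1/1, Olsen 1/1, Reyes 1/1, Huang 1/1.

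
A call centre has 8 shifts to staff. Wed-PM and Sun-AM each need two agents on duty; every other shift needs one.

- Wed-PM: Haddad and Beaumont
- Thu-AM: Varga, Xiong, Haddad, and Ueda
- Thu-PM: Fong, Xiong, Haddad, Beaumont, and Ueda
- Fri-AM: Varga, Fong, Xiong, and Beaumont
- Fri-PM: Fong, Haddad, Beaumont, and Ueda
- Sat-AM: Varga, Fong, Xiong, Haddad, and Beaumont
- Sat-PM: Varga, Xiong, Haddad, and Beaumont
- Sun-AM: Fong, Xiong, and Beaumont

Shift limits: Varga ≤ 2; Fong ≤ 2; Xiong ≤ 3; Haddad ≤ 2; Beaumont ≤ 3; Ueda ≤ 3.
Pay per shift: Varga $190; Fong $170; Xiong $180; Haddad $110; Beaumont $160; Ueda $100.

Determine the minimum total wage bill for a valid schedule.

Wed-PM can only be covered by Haddad and Beaumont, so that assignment is forced.
Picking the cheapest available agent for each shift independently would cost $1280, but that ignores the shift limits.
An optimal schedule: Wed-PM→Haddad+Beaumont, Thu-AM→Ueda, Thu-PM→Ueda, Fri-AM→Beaumont, Fri-PM→Ueda, Sat-AM→Fong, Sat-PM→Haddad, Sun-AM→Beaumont+Fong.
Total: 110 + 160 + 100 + 100 + 160 + 100 + 170 + 110 + 160 + 170 = $1340.

$1340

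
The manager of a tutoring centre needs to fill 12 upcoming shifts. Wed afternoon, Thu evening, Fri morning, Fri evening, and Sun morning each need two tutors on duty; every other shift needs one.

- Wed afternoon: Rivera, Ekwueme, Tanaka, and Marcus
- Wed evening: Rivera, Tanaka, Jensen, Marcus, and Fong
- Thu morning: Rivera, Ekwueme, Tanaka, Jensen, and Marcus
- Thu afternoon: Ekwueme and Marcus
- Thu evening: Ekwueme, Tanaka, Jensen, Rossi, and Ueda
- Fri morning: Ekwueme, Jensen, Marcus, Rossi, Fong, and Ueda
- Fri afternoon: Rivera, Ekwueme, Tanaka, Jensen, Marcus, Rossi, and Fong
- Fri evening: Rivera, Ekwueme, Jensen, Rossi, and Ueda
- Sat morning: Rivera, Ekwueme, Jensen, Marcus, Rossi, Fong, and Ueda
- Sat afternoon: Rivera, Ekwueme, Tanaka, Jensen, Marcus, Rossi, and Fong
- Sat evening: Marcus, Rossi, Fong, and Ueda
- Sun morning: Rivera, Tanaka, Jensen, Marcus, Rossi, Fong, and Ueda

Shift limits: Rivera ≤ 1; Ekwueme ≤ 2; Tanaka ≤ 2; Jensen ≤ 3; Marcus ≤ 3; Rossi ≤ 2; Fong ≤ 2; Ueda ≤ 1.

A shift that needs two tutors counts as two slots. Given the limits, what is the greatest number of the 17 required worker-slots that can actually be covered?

Total capacity across all tutors is 1+2+2+3+3+2+2+1 = 16, and 17 slots are needed, so at most 16 can be filled.
An assignment achieving 16: Wed afternoon→Rivera+Ekwueme, Wed evening→Tanaka, Thu morning→Tanaka, Thu afternoon→Ekwueme, Thu evening→Jensen+Rossi, Fri morning→Jensen+Marcus, Fri afternoon→Marcus, Fri evening→Jensen+Rossi, Sat morning→Fong, Sat afternoon→Fong, Sat evening→Marcus, Sun morning→Ueda.
Loads: Rivera 1/1, Ekwueme 2/2, Tanaka 2/2, Jensen 3/3, Marcus 3/3, Rossi 2/2, Fong 2/2, Ueda 1/1.

16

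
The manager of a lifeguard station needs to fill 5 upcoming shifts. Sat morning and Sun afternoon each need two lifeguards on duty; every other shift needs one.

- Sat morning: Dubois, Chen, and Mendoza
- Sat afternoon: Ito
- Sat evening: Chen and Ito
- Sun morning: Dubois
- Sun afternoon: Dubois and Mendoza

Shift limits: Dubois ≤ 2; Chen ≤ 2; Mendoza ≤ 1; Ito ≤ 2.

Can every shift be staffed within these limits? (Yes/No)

Total capacity is 7 and 7 slots are needed, so capacity alone doesn't rule it out.
Shifts {Sat morning, Sun morning, Sun afternoon} need 5 worker-slots in total, but the lifeguards available for any of those shifts (Dubois, Chen, and Mendoza) can supply at most 4 among them. So no valid schedule exists.

No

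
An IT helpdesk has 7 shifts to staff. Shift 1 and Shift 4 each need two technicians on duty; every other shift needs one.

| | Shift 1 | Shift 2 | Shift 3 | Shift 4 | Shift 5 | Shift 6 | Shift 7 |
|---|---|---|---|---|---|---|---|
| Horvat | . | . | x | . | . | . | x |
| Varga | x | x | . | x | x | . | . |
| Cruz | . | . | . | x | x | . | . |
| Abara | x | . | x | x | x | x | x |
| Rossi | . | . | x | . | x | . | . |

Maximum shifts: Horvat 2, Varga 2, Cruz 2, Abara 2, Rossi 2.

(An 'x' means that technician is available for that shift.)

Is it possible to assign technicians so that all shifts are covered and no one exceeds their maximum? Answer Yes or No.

No

Total capacity is 10 and 9 slots are needed, so capacity alone doesn't rule it out.
Shifts {Shift 1, Shift 2, Shift 4, Shift 6} need 6 worker-slots in total, but the technicians available for any of those shifts (Varga, Cruz, and Abara) can supply at most 5 among them. So no valid schedule exists.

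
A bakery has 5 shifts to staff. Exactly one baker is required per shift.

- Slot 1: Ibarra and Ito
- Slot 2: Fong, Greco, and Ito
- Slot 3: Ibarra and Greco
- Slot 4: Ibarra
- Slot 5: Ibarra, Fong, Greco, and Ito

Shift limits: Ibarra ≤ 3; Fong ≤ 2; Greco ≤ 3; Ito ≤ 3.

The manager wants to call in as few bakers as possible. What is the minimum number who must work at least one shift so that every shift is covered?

5 slots to fill and no one can take more than 3, so at least ⌈5/3⌉ = 2 bakers are needed.
Ibarra and Fong alone can cover everything: Slot 1→Ibarra, Slot 2→Fong, Slot 3→Ibarra, Slot 4→Ibarra, Slot 5→Fong.

2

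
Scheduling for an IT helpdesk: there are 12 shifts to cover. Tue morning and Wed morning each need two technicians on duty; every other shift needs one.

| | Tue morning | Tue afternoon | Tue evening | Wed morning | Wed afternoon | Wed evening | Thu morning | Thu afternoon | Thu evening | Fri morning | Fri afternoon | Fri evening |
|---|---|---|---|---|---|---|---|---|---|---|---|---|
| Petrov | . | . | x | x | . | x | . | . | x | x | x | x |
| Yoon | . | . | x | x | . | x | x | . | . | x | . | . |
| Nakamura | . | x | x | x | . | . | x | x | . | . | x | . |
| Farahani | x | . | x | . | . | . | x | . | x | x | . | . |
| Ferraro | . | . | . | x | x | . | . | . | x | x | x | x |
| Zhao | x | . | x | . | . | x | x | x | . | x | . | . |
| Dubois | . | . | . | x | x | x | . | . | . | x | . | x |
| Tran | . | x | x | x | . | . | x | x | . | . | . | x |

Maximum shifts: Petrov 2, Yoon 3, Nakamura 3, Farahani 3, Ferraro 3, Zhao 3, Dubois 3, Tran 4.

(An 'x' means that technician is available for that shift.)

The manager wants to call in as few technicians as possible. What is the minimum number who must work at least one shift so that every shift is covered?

14 slots to fill and no one can take more than 4, so at least ⌈14/4⌉ = 4 technicians are needed.
Any 4 technicians together have capacity at most 4+3+3+3 = 13 < 14 slots, so 4 can never suffice.
Petrov, Nakamura, Farahani, Ferraro, and Zhao alone can cover everything: Tue morning→Farahani+Zhao, Tue afternoon→Nakamura, Tue evening→Zhao, Wed morning→Nakamura+Ferraro, Wed afternoon→Ferraro, Wed evening→Petrov, Thu morning→Farahani, Thu afternoon→Nakamura, Thu evening→Farahani, Fri morning→Zhao, Fri afternoon→Ferraro, Fri evening→Petrov.

5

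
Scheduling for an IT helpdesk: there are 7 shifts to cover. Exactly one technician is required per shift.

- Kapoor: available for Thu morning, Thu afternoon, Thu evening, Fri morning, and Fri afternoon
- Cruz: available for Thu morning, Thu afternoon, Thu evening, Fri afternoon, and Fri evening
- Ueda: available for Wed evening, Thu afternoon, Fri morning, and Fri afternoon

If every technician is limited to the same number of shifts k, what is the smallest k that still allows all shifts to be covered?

3

With 3 technicians and 7 worker-slots to fill, someone must work at least ⌈7/3⌉ = 3 shifts, so k ≥ 3.
k = 3 works: Wed evening→Ueda, Thu morning→Kapoor, Thu afternoon→Cruz, Thu evening→Kapoor, Fri morning→Kapoor, Fri afternoon→Cruz, Fri evening→Cruz.
Loads: Kapoor 3, Cruz 3, Ueda 1 — all ≤ 3.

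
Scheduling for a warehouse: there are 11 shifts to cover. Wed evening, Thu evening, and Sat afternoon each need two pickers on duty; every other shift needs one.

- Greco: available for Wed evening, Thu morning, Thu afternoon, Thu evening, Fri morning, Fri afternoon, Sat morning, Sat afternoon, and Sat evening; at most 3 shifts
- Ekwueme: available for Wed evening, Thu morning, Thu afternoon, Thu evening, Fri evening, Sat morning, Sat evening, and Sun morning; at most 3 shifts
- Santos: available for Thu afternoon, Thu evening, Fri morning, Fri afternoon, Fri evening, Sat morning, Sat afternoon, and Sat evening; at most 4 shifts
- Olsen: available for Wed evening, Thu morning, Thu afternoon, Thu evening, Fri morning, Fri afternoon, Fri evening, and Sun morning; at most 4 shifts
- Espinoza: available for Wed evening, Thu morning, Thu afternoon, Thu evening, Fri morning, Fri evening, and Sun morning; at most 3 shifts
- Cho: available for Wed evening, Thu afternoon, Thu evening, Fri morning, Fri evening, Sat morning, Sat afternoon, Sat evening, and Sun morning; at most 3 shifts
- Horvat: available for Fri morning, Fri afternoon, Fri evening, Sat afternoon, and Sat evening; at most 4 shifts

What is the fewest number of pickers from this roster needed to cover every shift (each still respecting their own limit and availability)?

4

14 slots to fill and no one can take more than 4, so at least ⌈14/4⌉ = 4 pickers are needed.
Greco, Ekwueme, Santos, and Olsen alone can cover everything: Wed evening→Greco+Ekwueme, Thu morning→Greco, Thu afternoon→Olsen, Thu evening→Santos+Olsen, Fri morning→Santos, Fri afternoon→Olsen, Fri evening→Olsen, Sat morning→Ekwueme, Sat afternoon→Greco+Santos, Sat evening→Santos, Sun morning→Ekwueme.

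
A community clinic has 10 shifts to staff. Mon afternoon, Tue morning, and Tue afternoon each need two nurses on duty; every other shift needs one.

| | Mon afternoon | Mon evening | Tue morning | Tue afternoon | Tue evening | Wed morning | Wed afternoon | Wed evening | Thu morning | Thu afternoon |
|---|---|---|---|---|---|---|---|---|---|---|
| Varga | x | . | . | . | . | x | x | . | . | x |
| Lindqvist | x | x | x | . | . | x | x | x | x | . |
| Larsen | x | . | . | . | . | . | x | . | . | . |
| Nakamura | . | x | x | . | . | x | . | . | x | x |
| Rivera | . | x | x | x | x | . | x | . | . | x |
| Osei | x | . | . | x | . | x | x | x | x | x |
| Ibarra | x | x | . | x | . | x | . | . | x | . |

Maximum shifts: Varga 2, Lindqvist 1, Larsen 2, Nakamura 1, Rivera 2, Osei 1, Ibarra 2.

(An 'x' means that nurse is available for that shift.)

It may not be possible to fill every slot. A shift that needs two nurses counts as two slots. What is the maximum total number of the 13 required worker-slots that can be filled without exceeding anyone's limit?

Total capacity across all nurses is 2+1+2+1+2+1+2 = 11, and 13 slots are needed, so at most 11 can be filled.
An assignment achieving 11: Mon afternoon→Varga+Larsen, Mon evening→Ibarra, Tue morning→Nakamura+Rivera, Tue afternoon→Osei+Ibarra, Tue evening→Rivera, Wed afternoon→Larsen, Wed evening→Lindqvist, Thu afternoon→Varga.
Loads: Varga 2/2, Lindqvist 1/1, Larsen 2/2, Nakamura 1/1, Rivera 2/2, Osei 1/1, Ibarra 2/2.

11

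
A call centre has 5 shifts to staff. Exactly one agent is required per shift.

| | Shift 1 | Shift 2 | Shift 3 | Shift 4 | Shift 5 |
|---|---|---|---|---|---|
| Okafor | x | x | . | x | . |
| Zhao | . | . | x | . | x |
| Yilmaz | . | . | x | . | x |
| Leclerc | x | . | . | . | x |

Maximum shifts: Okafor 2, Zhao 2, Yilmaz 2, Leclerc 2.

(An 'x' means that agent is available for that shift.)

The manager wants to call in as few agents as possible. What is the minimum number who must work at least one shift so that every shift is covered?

3

5 slots to fill and no one can take more than 2, so at least ⌈5/2⌉ = 3 agents are needed.
Okafor, Zhao, and Leclerc alone can cover everything: Shift 1→Leclerc, Shift 2→Okafor, Shift 3→Zhao, Shift 4→Okafor, Shift 5→Zhao.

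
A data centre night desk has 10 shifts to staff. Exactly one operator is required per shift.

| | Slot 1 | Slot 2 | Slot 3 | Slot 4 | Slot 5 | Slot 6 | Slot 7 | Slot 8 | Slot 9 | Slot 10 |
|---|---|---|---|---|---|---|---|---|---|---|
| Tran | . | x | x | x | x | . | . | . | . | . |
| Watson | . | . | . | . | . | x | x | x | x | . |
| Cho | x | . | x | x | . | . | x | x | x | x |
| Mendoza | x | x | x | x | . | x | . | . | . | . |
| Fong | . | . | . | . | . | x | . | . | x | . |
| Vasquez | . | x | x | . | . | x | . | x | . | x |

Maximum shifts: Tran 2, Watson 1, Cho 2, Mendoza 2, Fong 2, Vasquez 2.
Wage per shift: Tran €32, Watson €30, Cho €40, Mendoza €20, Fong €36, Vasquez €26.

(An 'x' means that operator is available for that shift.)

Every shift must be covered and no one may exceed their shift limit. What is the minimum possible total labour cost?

€298

Slot 5 can only be covered by Tran, so that assignment is forced.
Picking the cheapest available operator for each shift independently would cost €244, but that ignores the shift limits.
An optimal schedule: Slot 1→Mendoza, Slot 2→Mendoza, Slot 3→Cho, Slot 4→Tran, Slot 5→Tran, Slot 6→Fong, Slot 7→Watson, Slot 8→Vasquez, Slot 9→Fong, Slot 10→Vasquez.
Total: 20 + 20 + 40 + 32 + 32 + 36 + 30 + 26 + 36 + 26 = €298.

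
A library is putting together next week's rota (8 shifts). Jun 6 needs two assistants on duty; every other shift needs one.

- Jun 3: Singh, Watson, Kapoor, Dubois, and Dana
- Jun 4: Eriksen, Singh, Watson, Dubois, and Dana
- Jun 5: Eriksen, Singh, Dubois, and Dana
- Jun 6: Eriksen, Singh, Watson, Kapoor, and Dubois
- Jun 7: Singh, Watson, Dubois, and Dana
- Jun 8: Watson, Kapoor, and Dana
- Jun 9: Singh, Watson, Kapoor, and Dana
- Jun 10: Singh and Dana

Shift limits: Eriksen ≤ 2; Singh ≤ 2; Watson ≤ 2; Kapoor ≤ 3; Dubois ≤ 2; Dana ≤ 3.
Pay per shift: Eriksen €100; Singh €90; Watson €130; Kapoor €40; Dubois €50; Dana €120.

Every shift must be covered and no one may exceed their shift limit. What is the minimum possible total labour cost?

Picking the cheapest available assistant for each shift independently would cost €450, but that ignores the shift limits.
An optimal schedule: Jun 3→Kapoor, Jun 4→Eriksen, Jun 5→Dubois, Jun 6→Singh+Eriksen, Jun 7→Dubois, Jun 8→Kapoor, Jun 9→Kapoor, Jun 10→Singh.
Total: 40 + 100 + 50 + 90 + 100 + 50 + 40 + 40 + 90 = €600.

€600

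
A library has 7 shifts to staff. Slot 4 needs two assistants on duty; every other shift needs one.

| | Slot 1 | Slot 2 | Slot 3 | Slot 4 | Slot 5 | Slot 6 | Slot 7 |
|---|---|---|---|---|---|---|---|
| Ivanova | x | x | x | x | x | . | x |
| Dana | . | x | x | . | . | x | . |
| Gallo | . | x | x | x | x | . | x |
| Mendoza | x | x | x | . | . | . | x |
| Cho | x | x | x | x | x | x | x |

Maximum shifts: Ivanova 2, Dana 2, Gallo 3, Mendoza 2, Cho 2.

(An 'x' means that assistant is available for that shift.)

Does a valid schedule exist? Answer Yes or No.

One valid schedule: Slot 1→Ivanova, Slot 2→Dana, Slot 3→Mendoza, Slot 4→Ivanova+Gallo, Slot 5→Gallo, Slot 6→Dana, Slot 7→Gallo.
Loads: Ivanova 2/2, Dana 2/2, Gallo 3/3, Mendoza 1/2, Cho 0/2 — all within limits.

Yes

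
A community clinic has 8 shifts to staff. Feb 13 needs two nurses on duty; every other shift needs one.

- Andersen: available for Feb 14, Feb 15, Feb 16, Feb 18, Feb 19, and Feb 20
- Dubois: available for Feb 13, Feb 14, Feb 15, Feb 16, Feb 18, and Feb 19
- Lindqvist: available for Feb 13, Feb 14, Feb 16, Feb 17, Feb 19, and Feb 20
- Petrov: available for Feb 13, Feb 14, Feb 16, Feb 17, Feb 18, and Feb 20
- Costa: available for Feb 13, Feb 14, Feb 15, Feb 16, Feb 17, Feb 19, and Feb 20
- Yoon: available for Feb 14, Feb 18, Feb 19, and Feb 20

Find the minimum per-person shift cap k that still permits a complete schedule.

2

With 6 nurses and 9 worker-slots to fill, someone must work at least ⌈9/6⌉ = 2 shifts, so k ≥ 2.
k = 2 works: Feb 13→Petrov+Costa, Feb 14→Petrov, Feb 15→Andersen, Feb 16→Dubois, Feb 17→Lindqvist, Feb 18→Andersen, Feb 19→Dubois, Feb 20→Lindqvist.
Loads: Andersen 2, Dubois 2, Lindqvist 2, Petrov 2, Costa 1, Yoon 0 — all ≤ 2.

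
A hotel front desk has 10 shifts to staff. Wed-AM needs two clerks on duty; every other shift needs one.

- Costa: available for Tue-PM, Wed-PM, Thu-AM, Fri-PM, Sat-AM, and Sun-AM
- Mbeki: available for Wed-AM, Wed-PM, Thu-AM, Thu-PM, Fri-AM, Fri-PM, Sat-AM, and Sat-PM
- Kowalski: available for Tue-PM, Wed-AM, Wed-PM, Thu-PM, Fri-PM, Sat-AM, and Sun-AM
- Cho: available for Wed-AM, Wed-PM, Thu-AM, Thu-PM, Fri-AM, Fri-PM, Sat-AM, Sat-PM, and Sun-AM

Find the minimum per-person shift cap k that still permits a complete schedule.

3

With 4 clerks and 11 worker-slots to fill, someone must work at least ⌈11/4⌉ = 3 shifts, so k ≥ 3.
k = 3 works: Tue-PM→Costa, Wed-AM→Mbeki+Kowalski, Wed-PM→Kowalski, Thu-AM→Costa, Thu-PM→Kowalski, Fri-AM→Mbeki, Fri-PM→Cho, Sat-AM→Cho, Sat-PM→Mbeki, Sun-AM→Costa.
Loads: Costa 3, Mbeki 3, Kowalski 3, Cho 2 — all ≤ 3.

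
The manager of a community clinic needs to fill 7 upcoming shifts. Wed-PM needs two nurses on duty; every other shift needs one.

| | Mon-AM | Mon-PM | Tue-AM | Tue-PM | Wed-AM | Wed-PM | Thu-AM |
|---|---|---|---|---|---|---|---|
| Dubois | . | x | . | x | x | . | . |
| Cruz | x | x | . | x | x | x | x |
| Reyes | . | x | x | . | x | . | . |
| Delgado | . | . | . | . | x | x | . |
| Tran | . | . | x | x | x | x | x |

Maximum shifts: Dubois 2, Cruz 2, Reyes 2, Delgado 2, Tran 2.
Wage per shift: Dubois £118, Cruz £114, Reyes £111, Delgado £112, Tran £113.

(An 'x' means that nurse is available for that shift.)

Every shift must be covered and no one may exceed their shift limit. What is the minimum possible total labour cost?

£900

Mon-AM can only be covered by Cruz, so that assignment is forced.
Picking the cheapest available nurse for each shift independently would cost £898, but that ignores the shift limits.
An optimal schedule: Mon-AM→Cruz, Mon-PM→Reyes, Tue-AM→Reyes, Tue-PM→Tran, Wed-AM→Delgado, Wed-PM→Delgado+Cruz, Thu-AM→Tran.
Total: 114 + 111 + 111 + 113 + 112 + 112 + 114 + 113 = £900.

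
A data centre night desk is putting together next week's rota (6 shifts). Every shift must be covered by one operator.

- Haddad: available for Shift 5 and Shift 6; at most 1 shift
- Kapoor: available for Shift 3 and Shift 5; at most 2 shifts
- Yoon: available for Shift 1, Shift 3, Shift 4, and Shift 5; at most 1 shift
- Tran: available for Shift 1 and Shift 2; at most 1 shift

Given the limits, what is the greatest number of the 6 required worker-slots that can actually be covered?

5

Total capacity across all operators is 1+2+1+1 = 5, and 6 slots are needed, so at most 5 can be filled.
An assignment achieving 5: Shift 2→Tran, Shift 3→Kapoor, Shift 4→Yoon, Shift 5→Kapoor, Shift 6→Haddad.
Loads: Haddad 1/1, Kapoor 2/2, Yoon 1/1, Tran 1/1.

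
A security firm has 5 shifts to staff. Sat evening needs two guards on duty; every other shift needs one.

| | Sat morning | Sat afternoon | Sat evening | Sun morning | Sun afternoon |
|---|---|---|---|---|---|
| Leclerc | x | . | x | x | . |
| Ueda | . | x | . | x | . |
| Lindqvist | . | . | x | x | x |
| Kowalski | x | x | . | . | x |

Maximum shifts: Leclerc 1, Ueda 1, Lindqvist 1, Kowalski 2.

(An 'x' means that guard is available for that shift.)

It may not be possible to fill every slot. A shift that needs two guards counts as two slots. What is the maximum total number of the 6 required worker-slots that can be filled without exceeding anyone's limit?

5

Total capacity across all guards is 1+1+1+2 = 5, and 6 slots are needed, so at most 5 can be filled.
An assignment achieving 5: Sat morning→Leclerc, Sat afternoon→Kowalski, Sat evening→Lindqvist, Sun morning→Ueda, Sun afternoon→Kowalski.
Loads: Leclerc 1/1, Ueda 1/1, Lindqvist 1/1, Kowalski 2/2.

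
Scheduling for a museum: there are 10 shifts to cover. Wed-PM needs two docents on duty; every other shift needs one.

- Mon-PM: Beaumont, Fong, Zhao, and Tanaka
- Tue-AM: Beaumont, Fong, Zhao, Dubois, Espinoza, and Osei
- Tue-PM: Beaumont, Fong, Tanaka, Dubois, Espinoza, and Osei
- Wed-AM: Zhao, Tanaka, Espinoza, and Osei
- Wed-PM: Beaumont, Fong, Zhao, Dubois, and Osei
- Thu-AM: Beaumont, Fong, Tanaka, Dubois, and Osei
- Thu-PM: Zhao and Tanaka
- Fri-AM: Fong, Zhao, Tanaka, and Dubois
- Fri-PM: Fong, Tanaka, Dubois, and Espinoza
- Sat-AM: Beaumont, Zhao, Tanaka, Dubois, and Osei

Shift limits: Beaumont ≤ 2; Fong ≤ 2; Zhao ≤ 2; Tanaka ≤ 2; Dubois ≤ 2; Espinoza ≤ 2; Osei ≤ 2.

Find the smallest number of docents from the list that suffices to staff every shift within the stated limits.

6

11 slots to fill and no one can take more than 2, so at least ⌈11/2⌉ = 6 docents are needed.
Beaumont, Fong, Zhao, Tanaka, Dubois, and Espinoza alone can cover everything: Mon-PM→Beaumont, Tue-AM→Dubois, Tue-PM→Espinoza, Wed-AM→Zhao, Wed-PM→Fong+Dubois, Thu-AM→Beaumont, Thu-PM→Zhao, Fri-AM→Fong, Fri-PM→Tanaka, Sat-AM→Tanaka.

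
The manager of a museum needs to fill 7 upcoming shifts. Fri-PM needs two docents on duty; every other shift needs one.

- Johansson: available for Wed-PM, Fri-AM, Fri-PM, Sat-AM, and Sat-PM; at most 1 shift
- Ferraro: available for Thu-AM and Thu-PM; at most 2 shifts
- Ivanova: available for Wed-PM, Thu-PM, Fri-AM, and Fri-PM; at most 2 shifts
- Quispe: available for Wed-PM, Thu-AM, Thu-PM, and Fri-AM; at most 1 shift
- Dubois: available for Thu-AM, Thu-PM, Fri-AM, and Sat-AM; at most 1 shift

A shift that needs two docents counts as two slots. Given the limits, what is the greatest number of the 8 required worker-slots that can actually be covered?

Total capacity across all docents is 1+2+2+1+1 = 7, and 8 slots are needed, so at most 7 can be filled.
An assignment achieving 7: Wed-PM→Ivanova, Thu-AM→Ferraro, Thu-PM→Ferraro, Fri-AM→Quispe, Fri-PM→Ivanova, Sat-AM→Dubois, Sat-PM→Johansson.
Loads: Johansson 1/1, Ferraro 2/2, Ivanova 2/2, Quispe 1/1, Dubois 1/1.

7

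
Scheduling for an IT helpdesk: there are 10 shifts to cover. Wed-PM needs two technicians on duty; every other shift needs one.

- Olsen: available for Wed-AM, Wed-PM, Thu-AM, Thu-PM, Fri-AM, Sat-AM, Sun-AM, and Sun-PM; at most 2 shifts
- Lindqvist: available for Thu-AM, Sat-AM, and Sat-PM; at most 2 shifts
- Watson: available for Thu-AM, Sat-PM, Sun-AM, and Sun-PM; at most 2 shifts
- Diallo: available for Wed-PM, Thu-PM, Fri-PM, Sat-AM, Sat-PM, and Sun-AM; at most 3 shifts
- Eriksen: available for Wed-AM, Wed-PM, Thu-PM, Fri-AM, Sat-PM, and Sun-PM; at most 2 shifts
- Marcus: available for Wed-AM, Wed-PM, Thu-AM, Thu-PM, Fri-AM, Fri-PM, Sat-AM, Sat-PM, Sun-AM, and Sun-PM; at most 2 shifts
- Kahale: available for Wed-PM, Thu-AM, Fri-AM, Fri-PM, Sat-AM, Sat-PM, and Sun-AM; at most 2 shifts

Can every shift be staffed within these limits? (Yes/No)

Yes

One valid schedule: Wed-AM→Olsen, Wed-PM→Diallo+Eriksen, Thu-AM→Lindqvist, Thu-PM→Olsen, Fri-AM→Eriksen, Fri-PM→Diallo, Sat-AM→Lindqvist, Sat-PM→Diallo, Sun-AM→Watson, Sun-PM→Watson.
Loads: Olsen 2/2, Lindqvist 2/2, Watson 2/2, Diallo 3/3, Eriksen 2/2, Marcus 0/2, Kahale 0/2 — all within limits.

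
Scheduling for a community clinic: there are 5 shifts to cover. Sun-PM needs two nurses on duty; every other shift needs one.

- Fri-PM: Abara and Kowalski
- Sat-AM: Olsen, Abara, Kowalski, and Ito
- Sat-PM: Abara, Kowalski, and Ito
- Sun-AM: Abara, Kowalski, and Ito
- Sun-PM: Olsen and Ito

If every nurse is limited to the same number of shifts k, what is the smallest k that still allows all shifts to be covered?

With 4 nurses and 6 worker-slots to fill, someone must work at least ⌈6/4⌉ = 2 shifts, so k ≥ 2.
k = 2 works: Fri-PM→Abara, Sat-AM→Olsen, Sat-PM→Abara, Sun-AM→Kowalski, Sun-PM→Olsen+Ito.
Loads: Olsen 2, Abara 2, Kowalski 1, Ito 1 — all ≤ 2.

2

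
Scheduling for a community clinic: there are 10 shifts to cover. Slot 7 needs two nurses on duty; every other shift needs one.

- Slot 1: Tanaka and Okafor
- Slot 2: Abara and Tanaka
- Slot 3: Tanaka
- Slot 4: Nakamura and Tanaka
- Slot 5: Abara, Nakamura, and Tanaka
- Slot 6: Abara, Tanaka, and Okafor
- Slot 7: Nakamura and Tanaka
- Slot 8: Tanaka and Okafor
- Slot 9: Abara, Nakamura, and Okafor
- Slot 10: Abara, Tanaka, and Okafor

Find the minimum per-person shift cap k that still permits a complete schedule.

With 4 nurses and 11 worker-slots to fill, someone must work at least ⌈11/4⌉ = 3 shifts, so k ≥ 3.
k = 3 works: Slot 1→Tanaka, Slot 2→Abara, Slot 3→Tanaka, Slot 4→Nakamura, Slot 5→Abara, Slot 6→Abara, Slot 7→Nakamura+Tanaka, Slot 8→Okafor, Slot 9→Nakamura, Slot 10→Okafor.
Loads: Abara 3, Nakamura 3, Tanaka 3, Okafor 2 — all ≤ 3.

3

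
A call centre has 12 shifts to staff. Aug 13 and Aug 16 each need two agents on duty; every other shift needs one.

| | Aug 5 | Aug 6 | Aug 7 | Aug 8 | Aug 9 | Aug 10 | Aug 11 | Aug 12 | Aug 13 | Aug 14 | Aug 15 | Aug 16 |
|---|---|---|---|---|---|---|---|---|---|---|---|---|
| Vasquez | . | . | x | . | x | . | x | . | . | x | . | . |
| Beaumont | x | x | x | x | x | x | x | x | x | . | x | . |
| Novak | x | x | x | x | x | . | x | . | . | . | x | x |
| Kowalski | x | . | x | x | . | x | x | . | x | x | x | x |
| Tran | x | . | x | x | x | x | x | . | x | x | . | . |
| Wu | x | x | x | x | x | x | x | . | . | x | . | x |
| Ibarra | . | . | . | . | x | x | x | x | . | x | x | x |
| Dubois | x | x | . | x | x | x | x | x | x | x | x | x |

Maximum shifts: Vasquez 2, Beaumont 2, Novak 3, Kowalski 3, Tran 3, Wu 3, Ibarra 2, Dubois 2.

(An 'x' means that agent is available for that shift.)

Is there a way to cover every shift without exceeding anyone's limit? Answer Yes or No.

One valid schedule: Aug 5→Novak, Aug 6→Beaumont, Aug 7→Vasquez, Aug 8→Novak, Aug 9→Tran, Aug 10→Kowalski, Aug 11→Kowalski, Aug 12→Beaumont, Aug 13→Kowalski+Tran, Aug 14→Vasquez, Aug 15→Novak, Aug 16→Wu+Ibarra.
Loads: Vasquez 2/2, Beaumont 2/2, Novak 3/3, Kowalski 3/3, Tran 2/3, Wu 1/3, Ibarra 1/2, Dubois 0/2 — all within limits.

Yes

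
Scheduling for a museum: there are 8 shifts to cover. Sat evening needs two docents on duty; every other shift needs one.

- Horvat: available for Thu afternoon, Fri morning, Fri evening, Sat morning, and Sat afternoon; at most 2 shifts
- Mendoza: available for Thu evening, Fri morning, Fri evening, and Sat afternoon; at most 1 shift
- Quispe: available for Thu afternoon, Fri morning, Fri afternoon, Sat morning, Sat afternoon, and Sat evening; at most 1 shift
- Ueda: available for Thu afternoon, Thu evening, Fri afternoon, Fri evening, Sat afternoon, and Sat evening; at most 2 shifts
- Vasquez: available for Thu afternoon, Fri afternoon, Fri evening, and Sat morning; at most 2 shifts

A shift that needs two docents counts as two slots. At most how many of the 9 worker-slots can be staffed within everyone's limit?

Total capacity across all docents is 2+1+1+2+2 = 8, and 9 slots are needed, so at most 8 can be filled.
An assignment achieving 8: Thu afternoon→Vasquez, Thu evening→Mendoza, Fri morning→Horvat, Fri afternoon→Ueda, Fri evening→Vasquez, Sat morning→Horvat, Sat evening→Quispe+Ueda.
Loads: Horvat 2/2, Mendoza 1/1, Quispe 1/1, Ueda 2/2, Vasquez 2/2.

8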